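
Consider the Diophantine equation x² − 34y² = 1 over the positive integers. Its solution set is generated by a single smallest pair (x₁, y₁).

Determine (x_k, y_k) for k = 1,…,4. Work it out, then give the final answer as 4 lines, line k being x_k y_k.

35 6
2449 420
171395 29394
11995201 2057160

√34 = [5; 1,4,1,10, …], period ℓ=4 (even) → k=3
i=0: a=5 ⇒ p=5, q=1
…
i=2: a=4 ⇒ p=29, q=5
i=3: a=1 ⇒ p=35, q=6
fundamental: x₁=35, y₁=6  (since 1225 − 34·36 = 1)
(35+6√34)^2 = 2449 + 420√34
(35+6√34)^3 = 171395 + 29394√34
(35+6√34)^4 = 11995201 + 2057160√34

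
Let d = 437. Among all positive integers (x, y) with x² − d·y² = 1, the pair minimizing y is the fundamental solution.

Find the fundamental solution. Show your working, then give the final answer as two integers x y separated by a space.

4599 220

√437 = [20; 1,9,2,9,1,40, …], period ℓ=6 (even) → k=5
i=0: a=20 ⇒ p=20, q=1
i=1: a=1 ⇒ p=21, q=1
i=2: a=9 ⇒ p=209, q=10
…
i=4: a=9 ⇒ p=4160, q=199
i=5: a=1 ⇒ p=4599, q=220
→ (4599, 220).  Check: 4599²=21150801, 437·220²=21150800, difference 1.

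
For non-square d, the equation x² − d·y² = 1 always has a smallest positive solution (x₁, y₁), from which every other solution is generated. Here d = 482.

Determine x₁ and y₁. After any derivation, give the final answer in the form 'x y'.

√482 → a₀=21, period (1,20,1,42); ℓ=4 even so k=3
k=0  a_k=21  p_k/q_k = 21/1
k=1  a_k=1  p_k/q_k = 22/1
k=2  a_k=20  p_k/q_k = 461/21
k=3  a_k=1  p_k/q_k = 483/22
fundamental: x₁=483, y₁=22  (since 233289 − 482·484 = 1)

483 22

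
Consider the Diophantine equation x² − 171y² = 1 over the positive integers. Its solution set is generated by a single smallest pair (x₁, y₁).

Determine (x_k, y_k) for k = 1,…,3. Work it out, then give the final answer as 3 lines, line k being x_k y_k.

√171 → a₀=13, period (13,26); ℓ=2 even so k=1
i=0: a=13 ⇒ p=13, q=1
i=1: a=13 ⇒ p=170, q=13
→ (170, 13).  Check: 170²=28900, 171·13²=28899, difference 1.
k=2:  x_2 = 170·170+171·13·13 = 57799,  y_2 = 170·13+13·170 = 4420
k=3:  x_3 = 170·57799+171·13·4420 = 19651490,  y_3 = 170·4420+13·57799 = 1502787

170 13
57799 4420
19651490 1502787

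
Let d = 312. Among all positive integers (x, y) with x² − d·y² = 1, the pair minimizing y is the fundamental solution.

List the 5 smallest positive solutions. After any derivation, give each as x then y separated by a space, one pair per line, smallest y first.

53 3
5617 318
595349 33705
63101377 3572412
6688150613 378641967

√312 = [17; 1,1,1,34, …], period ℓ=4 (even) → k=3
i=0: a=17 ⇒ p=17, q=1
i=1: a=1 ⇒ p=18, q=1
i=2: a=1 ⇒ p=35, q=2
i=3: a=1 ⇒ p=53, q=3
fundamental: x₁=53, y₁=3  (since 2809 − 312·9 = 1)
k=2:  x_2 = 53·53+312·3·3 = 5617,  y_2 = 53·3+3·53 = 318
k=3:  x_3 = 53·5617+312·3·318 = 595349,  y_3 = 53·318+3·5617 = 33705
k=4:  x_4 = 53·595349+312·3·33705 = 63101377,  y_4 = 53·33705+3·595349 = 3572412
k=5:  x_5 = 53·63101377+312·3·3572412 = 6688150613,  y_5 = 53·3572412+3·63101377 = 378641967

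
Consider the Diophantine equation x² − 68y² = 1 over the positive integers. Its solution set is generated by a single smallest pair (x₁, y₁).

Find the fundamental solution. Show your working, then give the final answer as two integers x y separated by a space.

33 4

√68 = [8; 4,16, …], period ℓ=2 (even) → k=1
i=0: a=8 ⇒ p=8, q=1
i=1: a=4 ⇒ p=33, q=4
(x₁, y₁) = (33, 4);  33² − 68·4² = 1 ✓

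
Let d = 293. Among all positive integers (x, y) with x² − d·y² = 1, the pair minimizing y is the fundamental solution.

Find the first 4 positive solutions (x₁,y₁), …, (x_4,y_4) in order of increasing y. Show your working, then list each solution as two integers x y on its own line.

12320649 719780
303596783562401 17736313474440
7481018815602612315849 437045785745090703340
184342013978870716056521769601 10769375446188914321717060880

d=293: √d = [17; 8,1,1,8,34] (ℓ=5, odd), read p_9/q_9
step 0: (17, 1)  from 17·(1,0) + (0,1)
step 1: (137, 8)  from 8·(17,1) + (1,0)
…
step 8: (1444507, 84389)  from 1·(764593,44668) + (679914,39721)
step 9: (12320649, 719780)  from 8·(1444507,84389) + (764593,44668)
→ (12320649, 719780).  Check: 12320649²=151798391781201, 293·719780²=151798391781200, difference 1.
k=2:  x_2 = 12320649·12320649+293·719780·719780 = 303596783562401,  y_2 = 12320649·719780+719780·12320649 = 17736313474440
k=3:  x_3 = 12320649·303596783562401+293·719780·17736313474440 = 7481018815602612315849,  y_3 = 12320649·17736313474440+719780·303596783562401 = 437045785745090703340
k=4:  x_4 = 12320649·7481018815602612315849+293·719780·437045785745090703340 = 184342013978870716056521769601,  y_4 = 12320649·437045785745090703340+719780·7481018815602612315849 = 10769375446188914321717060880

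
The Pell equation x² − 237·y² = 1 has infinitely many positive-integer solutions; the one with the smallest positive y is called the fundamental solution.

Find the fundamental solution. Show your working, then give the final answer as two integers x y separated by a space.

228151 14820

√237 → a₀=15, period (2,1,1,7,10,7,1,1,2,30); ℓ=10 even so k=9
step 0: (15, 1)  from 15·(1,0) + (0,1)
step 1: (31, 2)  from 2·(15,1) + (1,0)
step 2: (46, 3)  from 1·(31,2) + (15,1)
step 3: (77, 5)  from 1·(46,3) + (31,2)
step 4: (585, 38)  from 7·(77,5) + (46,3)
step 5: (5927, 385)  from 10·(585,38) + (77,5)
step 6: (42074, 2733)  from 7·(5927,385) + (585,38)
step 7: (48001, 3118)  from 1·(42074,2733) + (5927,385)
step 8: (90075, 5851)  from 1·(48001,3118) + (42074,2733)
step 9: (228151, 14820)  from 2·(90075,5851) + (48001,3118)
(x₁, y₁) = (228151, 14820);  228151² − 237·14820² = 1 ✓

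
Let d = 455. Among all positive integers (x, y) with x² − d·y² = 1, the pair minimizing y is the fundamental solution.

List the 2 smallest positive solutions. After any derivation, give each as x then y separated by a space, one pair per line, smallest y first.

64 3
8191 384

d=455: √d = [21; 3,42] (ℓ=2, even), read p_1/q_1
i=0: a=21 ⇒ p=21, q=1
i=1: a=3 ⇒ p=64, q=3
(x₁, y₁) = (64, 3);  64² − 455·3² = 1 ✓
k=2:  x_2 = 64·64+455·3·3 = 8191,  y_2 = 64·3+3·64 = 384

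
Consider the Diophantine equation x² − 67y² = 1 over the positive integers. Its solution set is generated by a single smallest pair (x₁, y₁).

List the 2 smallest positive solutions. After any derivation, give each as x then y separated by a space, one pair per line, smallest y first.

48842 5967
4771081927 582880428

d=67: √d = [8; 5,2,1,1,7,1,1,2,5,16] (ℓ=10, even), read p_9/q_9
i=0: a=8 ⇒ p=8, q=1
…
i=3: a=1 ⇒ p=131, q=16
…
i=6: a=1 ⇒ p=1899, q=232
i=7: a=1 ⇒ p=3577, q=437
i=8: a=2 ⇒ p=9053, q=1106
i=9: a=5 ⇒ p=48842, q=5967
(x₁, y₁) = (48842, 5967);  48842² − 67·5967² = 1 ✓
(48842+5967√67)^2 = 4771081927 + 582880428√67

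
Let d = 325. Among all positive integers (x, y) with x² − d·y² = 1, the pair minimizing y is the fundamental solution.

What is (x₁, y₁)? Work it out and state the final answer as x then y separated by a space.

649 36

[18; 36] for √325; ℓ=1 ⇒ convergent index 1
k=0  a_k=18  p_k/q_k = 18/1
k=1  a_k=36  p_k/q_k = 649/36
(x₁, y₁) = (649, 36);  649² − 325·36² = 1 ✓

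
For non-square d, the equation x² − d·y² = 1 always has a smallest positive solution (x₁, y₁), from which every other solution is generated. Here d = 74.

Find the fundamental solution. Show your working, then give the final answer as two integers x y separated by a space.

3699 430

d=74: √d = [8; 1,1,1,1,16] (ℓ=5, odd), read p_9/q_9
a_0=8:  p_0=8·1+0=8,  q_0=8·0+1=1
…
a_2=1:  p_2=1·9+8=17,  q_2=1·1+1=2
a_3=1:  p_3=1·17+9=26,  q_3=1·2+1=3
…
a_7=1:  p_7=1·757+714=1471,  q_7=1·88+83=171
a_8=1:  p_8=1·1471+757=2228,  q_8=1·171+88=259
a_9=1:  p_9=1·2228+1471=3699,  q_9=1·259+171=430
→ (3699, 430).  Check: 3699²=13682601, 74·430²=13682600, difference 1.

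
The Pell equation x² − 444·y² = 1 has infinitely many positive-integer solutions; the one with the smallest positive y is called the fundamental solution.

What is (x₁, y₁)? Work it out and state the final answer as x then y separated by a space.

295 14

[21; 14,42] for √444; ℓ=2 ⇒ convergent index 1
k=0  a_k=21  p_k/q_k = 21/1
k=1  a_k=14  p_k/q_k = 295/14
→ (295, 14).  Check: 295²=87025, 444·14²=87024, difference 1.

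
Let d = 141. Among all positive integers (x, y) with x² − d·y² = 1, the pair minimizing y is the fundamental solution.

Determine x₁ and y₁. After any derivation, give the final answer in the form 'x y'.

√141 → a₀=11, period (1,6,1,22); ℓ=4 even so k=3
step 0: (11, 1)  from 11·(1,0) + (0,1)
step 1: (12, 1)  from 1·(11,1) + (1,0)
step 2: (83, 7)  from 6·(12,1) + (11,1)
step 3: (95, 8)  from 1·(83,7) + (12,1)
fundamental: x₁=95, y₁=8  (since 9025 − 141·64 = 1)

95 8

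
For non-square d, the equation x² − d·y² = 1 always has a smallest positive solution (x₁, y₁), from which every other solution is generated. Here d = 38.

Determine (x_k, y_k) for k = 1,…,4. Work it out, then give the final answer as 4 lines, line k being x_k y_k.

d=38: √d = [6; 6,12] (ℓ=2, even), read p_1/q_1
i=0: a=6 ⇒ p=6, q=1
i=1: a=6 ⇒ p=37, q=6
(x₁, y₁) = (37, 6);  37² − 38·6² = 1 ✓
n=2: (37,6)∘(37,6) = (37·37+38·6·6, 37·6+6·37) = (2737,444)
n=3: (2737,444)∘(37,6) = (37·2737+38·6·444, 37·444+6·2737) = (202501,32850)
n=4: (202501,32850)∘(37,6) = (37·202501+38·6·32850, 37·32850+6·202501) = (14982337,2430456)

37 6
2737 444
202501 32850
14982337 2430456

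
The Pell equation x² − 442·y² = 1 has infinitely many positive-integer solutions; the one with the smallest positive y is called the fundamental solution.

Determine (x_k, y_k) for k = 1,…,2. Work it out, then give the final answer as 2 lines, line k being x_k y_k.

883 42
1559377 74172

√442 = [21; 42, …], period ℓ=1 (odd) → k=1
step 0: (21, 1)  from 21·(1,0) + (0,1)
step 1: (883, 42)  from 42·(21,1) + (1,0)
→ (883, 42).  Check: 883²=779689, 442·42²=779688, difference 1.
(883+42√442)^2 = 1559377 + 74172√442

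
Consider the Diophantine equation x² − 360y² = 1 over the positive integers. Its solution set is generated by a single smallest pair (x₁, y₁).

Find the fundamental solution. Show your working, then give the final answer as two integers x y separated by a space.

√360 = [18; 1,36, …], period ℓ=2 (even) → k=1
k=0  a_k=18  p_k/q_k = 18/1
k=1  a_k=1  p_k/q_k = 19/1
(x₁, y₁) = (19, 1);  19² − 360·1² = 1 ✓

19 1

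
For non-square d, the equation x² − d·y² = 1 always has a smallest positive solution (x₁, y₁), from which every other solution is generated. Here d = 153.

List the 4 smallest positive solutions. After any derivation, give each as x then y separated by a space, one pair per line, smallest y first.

√153 = [12; 2,1,2,2,2,1,2,24, …], period ℓ=8 (even) → k=7
step 0: (12, 1)  from 12·(1,0) + (0,1)
step 1: (25, 2)  from 2·(12,1) + (1,0)
step 2: (37, 3)  from 1·(25,2) + (12,1)
step 3: (99, 8)  from 2·(37,3) + (25,2)
step 4: (235, 19)  from 2·(99,8) + (37,3)
step 5: (569, 46)  from 2·(235,19) + (99,8)
step 6: (804, 65)  from 1·(569,46) + (235,19)
step 7: (2177, 176)  from 2·(804,65) + (569,46)
→ (2177, 176).  Check: 2177²=4739329, 153·176²=4739328, difference 1.
(2177+176√153)^2 = 9478657 + 766304√153
(2177+176√153)^3 = 41270070401 + 3336487440√153
(2177+176√153)^4 = 179689877047297 + 14527065547456√153

2177 176
9478657 766304
41270070401 3336487440
179689877047297 14527065547456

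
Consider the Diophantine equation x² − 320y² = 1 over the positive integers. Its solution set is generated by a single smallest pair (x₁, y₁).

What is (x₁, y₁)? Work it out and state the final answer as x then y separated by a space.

[17; 1,7,1,34] for √320; ℓ=4 ⇒ convergent index 3
a_0=17:  p_0=17·1+0=17,  q_0=17·0+1=1
a_1=1:  p_1=1·17+1=18,  q_1=1·1+0=1
a_2=7:  p_2=7·18+17=143,  q_2=7·1+1=8
a_3=1:  p_3=1·143+18=161,  q_3=1·8+1=9
→ (161, 9).  Check: 161²=25921, 320·9²=25920, difference 1.

161 9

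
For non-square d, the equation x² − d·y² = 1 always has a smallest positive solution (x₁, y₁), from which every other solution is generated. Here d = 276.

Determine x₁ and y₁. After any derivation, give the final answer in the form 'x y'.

7775 468

√276 = [16; 1,1,1,1,2,2,2,1,1,1,1,32, …], period ℓ=12 (even) → k=11
k=0  a_k=16  p_k/q_k = 16/1
k=1  a_k=1  p_k/q_k = 17/1
…
k=5  a_k=2  p_k/q_k = 216/13
…
k=7  a_k=2  p_k/q_k = 1246/75
k=8  a_k=1  p_k/q_k = 1761/106
k=9  a_k=1  p_k/q_k = 3007/181
k=10  a_k=1  p_k/q_k = 4768/287
k=11  a_k=1  p_k/q_k = 7775/468
fundamental: x₁=7775, y₁=468  (since 60450625 − 276·219024 = 1)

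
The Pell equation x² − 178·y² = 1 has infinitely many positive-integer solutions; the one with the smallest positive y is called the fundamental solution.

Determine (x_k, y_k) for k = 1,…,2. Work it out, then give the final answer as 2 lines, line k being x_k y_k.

√178 = [13; 2,1,12,1,2,26, …], period ℓ=6 (even) → k=5
k=0  a_k=13  p_k/q_k = 13/1
…
k=2  a_k=1  p_k/q_k = 40/3
k=3  a_k=12  p_k/q_k = 507/38
k=4  a_k=1  p_k/q_k = 547/41
k=5  a_k=2  p_k/q_k = 1601/120
(x₁, y₁) = (1601, 120);  1601² − 178·120² = 1 ✓
k=2:  x_2 = 1601·1601+178·120·120 = 5126401,  y_2 = 1601·120+120·1601 = 384240

1601 120
5126401 384240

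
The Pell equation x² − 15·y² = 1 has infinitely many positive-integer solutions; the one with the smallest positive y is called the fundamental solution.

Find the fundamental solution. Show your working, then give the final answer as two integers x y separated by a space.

4 1

√15 = [3; 1,6, …], period ℓ=2 (even) → k=1
a_0=3:  p_0=3·1+0=3,  q_0=3·0+1=1
a_1=1:  p_1=1·3+1=4,  q_1=1·1+0=1
(x₁, y₁) = (4, 1);  4² − 15·1² = 1 ✓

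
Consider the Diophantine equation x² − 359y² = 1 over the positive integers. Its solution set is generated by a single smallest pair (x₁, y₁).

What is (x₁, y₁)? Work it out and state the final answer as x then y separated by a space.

360 19

√359 → a₀=18, period (1,17,1,36); ℓ=4 even so k=3
step 0: (18, 1)  from 18·(1,0) + (0,1)
step 1: (19, 1)  from 1·(18,1) + (1,0)
step 2: (341, 18)  from 17·(19,1) + (18,1)
step 3: (360, 19)  from 1·(341,18) + (19,1)
→ (360, 19).  Check: 360²=129600, 359·19²=129599, difference 1.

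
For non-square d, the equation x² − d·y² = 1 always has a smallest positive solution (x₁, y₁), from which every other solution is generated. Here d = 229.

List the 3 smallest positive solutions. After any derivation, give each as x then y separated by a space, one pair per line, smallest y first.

5848201 386460
68402909872801 4520191516920
800067931842043513801 52869977098885735380

d=229: √d = [15; 7,1,1,7,30] (ℓ=5, odd), read p_9/q_9
k=0  a_k=15  p_k/q_k = 15/1
…
k=4  a_k=7  p_k/q_k = 1710/113
k=5  a_k=30  p_k/q_k = 51527/3405
…
k=8  a_k=1  p_k/q_k = 776325/51301
k=9  a_k=7  p_k/q_k = 5848201/386460
fundamental: x₁=5848201, y₁=386460  (since 34201454936401 − 229·149351331600 = 1)
(5848201+386460√229)^2 = 68402909872801 + 4520191516920√229
(5848201+386460√229)^3 = 800067931842043513801 + 52869977098885735380√229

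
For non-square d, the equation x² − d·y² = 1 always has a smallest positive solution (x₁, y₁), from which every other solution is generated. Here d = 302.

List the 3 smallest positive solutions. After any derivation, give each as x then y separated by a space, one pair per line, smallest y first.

√302 = [17; 2,1,1,1,4,…,1,2,34, …], period ℓ=16 (even) → k=15
k=0  a_k=17  p_k/q_k = 17/1
k=1  a_k=2  p_k/q_k = 35/2
k=2  a_k=1  p_k/q_k = 52/3
k=3  a_k=1  p_k/q_k = 87/5
k=4  a_k=1  p_k/q_k = 139/8
k=5  a_k=4  p_k/q_k = 643/37
…
k=10  a_k=2  p_k/q_k = 107675/6196
k=11  a_k=4  p_k/q_k = 467281/26889
k=12  a_k=1  p_k/q_k = 574956/33085
…
k=14  a_k=1  p_k/q_k = 1617193/93059
k=15  a_k=2  p_k/q_k = 4276623/246092
(x₁, y₁) = (4276623, 246092);  4276623² − 302·246092² = 1 ✓
(4276623+246092√302)^2 = 36579008568257 + 2104885414632√302
(4276623+246092√302)^3 = 312869258720405635599 + 18003602753159249380√302

4276623 246092
36579008568257 2104885414632
312869258720405635599 18003602753159249380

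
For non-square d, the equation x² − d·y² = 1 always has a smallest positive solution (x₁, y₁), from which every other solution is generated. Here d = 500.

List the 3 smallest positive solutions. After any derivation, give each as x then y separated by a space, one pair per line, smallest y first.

930249 41602
1730726404001 77400437796
3220013013190122249 144003359718540806

√500 = [22; 2,1,3,2,1,…,1,2,44, …], period ℓ=14 (even) → k=13
k=0  a_k=22  p_k/q_k = 22/1
…
k=6  a_k=1  p_k/q_k = 1364/61
k=7  a_k=10  p_k/q_k = 14445/646
…
k=9  a_k=1  p_k/q_k = 30254/1353
k=10  a_k=2  p_k/q_k = 76317/3413
…
k=12  a_k=1  p_k/q_k = 335522/15005
k=13  a_k=2  p_k/q_k = 930249/41602
(x₁, y₁) = (930249, 41602);  930249² − 500·41602² = 1 ✓
k=2:  x_2 = 930249·930249+500·41602·41602 = 1730726404001,  y_2 = 930249·41602+41602·930249 = 77400437796
k=3:  x_3 = 930249·1730726404001+500·41602·77400437796 = 3220013013190122249,  y_3 = 930249·77400437796+41602·1730726404001 = 144003359718540806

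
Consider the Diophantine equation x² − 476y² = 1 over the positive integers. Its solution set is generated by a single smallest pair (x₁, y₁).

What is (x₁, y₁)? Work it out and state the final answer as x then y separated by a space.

√476 → a₀=21, period (1,4,2,10,2,4,1,42); ℓ=8 even so k=7
step 0: (21, 1)  from 21·(1,0) + (0,1)
step 1: (22, 1)  from 1·(21,1) + (1,0)
…
step 3: (240, 11)  from 2·(109,5) + (22,1)
step 4: (2509, 115)  from 10·(240,11) + (109,5)
step 5: (5258, 241)  from 2·(2509,115) + (240,11)
step 6: (23541, 1079)  from 4·(5258,241) + (2509,115)
step 7: (28799, 1320)  from 1·(23541,1079) + (5258,241)
→ (28799, 1320).  Check: 28799²=829382401, 476·1320²=829382400, difference 1.

28799 1320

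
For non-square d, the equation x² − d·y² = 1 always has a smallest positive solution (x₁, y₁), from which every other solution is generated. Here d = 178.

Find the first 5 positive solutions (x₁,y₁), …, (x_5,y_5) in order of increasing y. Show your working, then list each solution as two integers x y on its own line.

√178 → a₀=13, period (2,1,12,1,2,26); ℓ=6 even so k=5
i=0: a=13 ⇒ p=13, q=1
…
i=3: a=12 ⇒ p=507, q=38
i=4: a=1 ⇒ p=547, q=41
i=5: a=2 ⇒ p=1601, q=120
(x₁, y₁) = (1601, 120);  1601² − 178·120² = 1 ✓
k=2:  x_2 = 1601·1601+178·120·120 = 5126401,  y_2 = 1601·120+120·1601 = 384240
k=3:  x_3 = 1601·5126401+178·120·384240 = 16414734401,  y_3 = 1601·384240+120·5126401 = 1230336360
k=4:  x_4 = 1601·16414734401+178·120·1230336360 = 52559974425601,  y_4 = 1601·1230336360+120·16414734401 = 3939536640480
k=5:  x_5 = 1601·52559974425601+178·120·3939536640480 = 168297021696040001,  y_5 = 1601·3939536640480+120·52559974425601 = 12614395092480600

1601 120
5126401 384240
16414734401 1230336360
52559974425601 3939536640480
168297021696040001 12614395092480600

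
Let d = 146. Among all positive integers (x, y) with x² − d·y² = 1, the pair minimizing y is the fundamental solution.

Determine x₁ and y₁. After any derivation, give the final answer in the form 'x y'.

145 12

√146 → a₀=12, period (12,24); ℓ=2 even so k=1
k=0  a_k=12  p_k/q_k = 12/1
k=1  a_k=12  p_k/q_k = 145/12
(x₁, y₁) = (145, 12);  145² − 146·12² = 1 ✓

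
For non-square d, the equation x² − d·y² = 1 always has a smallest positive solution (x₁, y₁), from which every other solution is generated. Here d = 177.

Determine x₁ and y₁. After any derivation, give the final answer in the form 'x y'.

62423 4692

[13; 3,3,2,8,2,3,3,26] for √177; ℓ=8 ⇒ convergent index 7
i=0: a=13 ⇒ p=13, q=1
…
i=2: a=3 ⇒ p=133, q=10
…
i=6: a=3 ⇒ p=18985, q=1427
i=7: a=3 ⇒ p=62423, q=4692
fundamental: x₁=62423, y₁=4692  (since 3896630929 − 177·22014864 = 1)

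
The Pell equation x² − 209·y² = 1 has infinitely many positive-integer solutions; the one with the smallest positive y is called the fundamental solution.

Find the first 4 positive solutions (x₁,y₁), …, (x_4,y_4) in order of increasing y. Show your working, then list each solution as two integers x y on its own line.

√209 = [14; 2,5,3,2,3,5,2,28, …], period ℓ=8 (even) → k=7
step 0: (14, 1)  from 14·(1,0) + (0,1)
step 1: (29, 2)  from 2·(14,1) + (1,0)
step 2: (159, 11)  from 5·(29,2) + (14,1)
step 3: (506, 35)  from 3·(159,11) + (29,2)
step 4: (1171, 81)  from 2·(506,35) + (159,11)
step 5: (4019, 278)  from 3·(1171,81) + (506,35)
step 6: (21266, 1471)  from 5·(4019,278) + (1171,81)
step 7: (46551, 3220)  from 2·(21266,1471) + (4019,278)
→ (46551, 3220).  Check: 46551²=2166995601, 209·3220²=2166995600, difference 1.
(46551+3220√209)^2 = 4333991201 + 299788440√209
(46551+3220√209)^3 = 403503248748951 + 27910903337660√209
(46551+3220√209)^4 = 37566959460690844801 + 2598560922243032880√209

46551 3220
4333991201 299788440
403503248748951 27910903337660
37566959460690844801 2598560922243032880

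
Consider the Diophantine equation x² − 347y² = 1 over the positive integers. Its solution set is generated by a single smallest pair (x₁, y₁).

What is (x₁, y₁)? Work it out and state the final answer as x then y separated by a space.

[18; 1,1,1,2,4,…,1,1,36] for √347; ℓ=14 ⇒ convergent index 13
i=0: a=18 ⇒ p=18, q=1
i=1: a=1 ⇒ p=19, q=1
i=2: a=1 ⇒ p=37, q=2
…
i=5: a=4 ⇒ p=652, q=35
…
i=7: a=17 ⇒ p=14269, q=766
i=8: a=1 ⇒ p=15070, q=809
…
i=10: a=2 ⇒ p=164168, q=8813
i=11: a=1 ⇒ p=238717, q=12815
i=12: a=1 ⇒ p=402885, q=21628
i=13: a=1 ⇒ p=641602, q=34443
→ (641602, 34443).  Check: 641602²=411653126404, 347·34443²=411653126403, difference 1.

641602 34443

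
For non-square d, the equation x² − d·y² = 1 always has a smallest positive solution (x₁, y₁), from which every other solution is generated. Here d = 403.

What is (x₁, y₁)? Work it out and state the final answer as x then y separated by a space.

d=403: √d = [20; 13,2,1,3,1,3,1,2,13,40] (ℓ=10, even), read p_9/q_9
step 0: (20, 1)  from 20·(1,0) + (0,1)
step 1: (261, 13)  from 13·(20,1) + (1,0)
step 2: (542, 27)  from 2·(261,13) + (20,1)
step 3: (803, 40)  from 1·(542,27) + (261,13)
step 4: (2951, 147)  from 3·(803,40) + (542,27)
step 5: (3754, 187)  from 1·(2951,147) + (803,40)
step 6: (14213, 708)  from 3·(3754,187) + (2951,147)
step 7: (17967, 895)  from 1·(14213,708) + (3754,187)
step 8: (50147, 2498)  from 2·(17967,895) + (14213,708)
step 9: (669878, 33369)  from 13·(50147,2498) + (17967,895)
(x₁, y₁) = (669878, 33369);  669878² − 403·33369² = 1 ✓

669878 33369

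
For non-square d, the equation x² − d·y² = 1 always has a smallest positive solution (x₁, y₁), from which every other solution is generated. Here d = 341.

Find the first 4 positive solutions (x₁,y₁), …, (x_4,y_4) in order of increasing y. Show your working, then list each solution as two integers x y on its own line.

√341 = [18; 2,6,1,8,2,…,6,2,36, …], period ℓ=14 (even) → k=13
k=0  a_k=18  p_k/q_k = 18/1
…
k=6  a_k=1  p_k/q_k = 7645/414
k=7  a_k=2  p_k/q_k = 20479/1109
k=8  a_k=1  p_k/q_k = 28124/1523
k=9  a_k=2  p_k/q_k = 76727/4155
…
k=12  a_k=6  p_k/q_k = 4953942/268271
k=13  a_k=2  p_k/q_k = 10626551/575460
(x₁, y₁) = (10626551, 575460);  10626551² − 341·575460² = 1 ✓
(x_2, y_2) = (10626551·10626551 + 341·575460·575460, 10626551·575460 + 575460·10626551) = (225847172311201, 12230310076920)
(x_3, y_3) = (10626551·225847172311201 + 341·575460·12230310076920, 10626551·12230310076920 + 575460·225847172311201) = (4799952989541519968951, 259932027556408030380)
(x_4, y_4) = (10626551·4799952989541519968951 + 341·575460·259932027556408030380, 10626551·259932027556408030380 + 575460·4799952989541519968951) = (102013890481930631287980124801, 5524361894723138392975161840)

10626551 575460
225847172311201 12230310076920
4799952989541519968951 259932027556408030380
102013890481930631287980124801 5524361894723138392975161840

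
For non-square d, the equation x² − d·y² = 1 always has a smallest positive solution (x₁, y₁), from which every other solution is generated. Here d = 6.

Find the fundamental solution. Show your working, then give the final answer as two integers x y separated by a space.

√6 → a₀=2, period (2,4); ℓ=2 even so k=1
i=0: a=2 ⇒ p=2, q=1
i=1: a=2 ⇒ p=5, q=2
→ (5, 2).  Check: 5²=25, 6·2²=24, difference 1.

5 2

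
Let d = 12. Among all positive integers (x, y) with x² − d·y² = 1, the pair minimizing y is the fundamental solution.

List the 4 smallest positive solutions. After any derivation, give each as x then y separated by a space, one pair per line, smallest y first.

√12 → a₀=3, period (2,6); ℓ=2 even so k=1
a_0=3:  p_0=3·1+0=3,  q_0=3·0+1=1
a_1=2:  p_1=2·3+1=7,  q_1=2·1+0=2
fundamental: x₁=7, y₁=2  (since 49 − 12·4 = 1)
(7+2√12)^2 = 97 + 28√12
(7+2√12)^3 = 1351 + 390√12
(7+2√12)^4 = 18817 + 5432√12

7 2
97 28
1351 390
18817 5432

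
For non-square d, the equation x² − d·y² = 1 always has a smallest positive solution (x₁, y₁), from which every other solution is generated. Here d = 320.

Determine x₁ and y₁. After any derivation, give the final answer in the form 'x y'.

161 9

[17; 1,7,1,34] for √320; ℓ=4 ⇒ convergent index 3
a_0=17:  p_0=17·1+0=17,  q_0=17·0+1=1
a_1=1:  p_1=1·17+1=18,  q_1=1·1+0=1
a_2=7:  p_2=7·18+17=143,  q_2=7·1+1=8
a_3=1:  p_3=1·143+18=161,  q_3=1·8+1=9
→ (161, 9).  Check: 161²=25921, 320·9²=25920, difference 1.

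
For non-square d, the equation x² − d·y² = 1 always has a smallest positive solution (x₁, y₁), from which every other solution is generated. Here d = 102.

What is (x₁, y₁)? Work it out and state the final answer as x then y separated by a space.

[10; 10,20] for √102; ℓ=2 ⇒ convergent index 1
step 0: (10, 1)  from 10·(1,0) + (0,1)
step 1: (101, 10)  from 10·(10,1) + (1,0)
fundamental: x₁=101, y₁=10  (since 10201 − 102·100 = 1)

101 10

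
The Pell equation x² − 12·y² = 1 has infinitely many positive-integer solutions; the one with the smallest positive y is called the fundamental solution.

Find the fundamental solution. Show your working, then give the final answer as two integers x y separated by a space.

7 2

√12 → a₀=3, period (2,6); ℓ=2 even so k=1
a_0=3:  p_0=3·1+0=3,  q_0=3·0+1=1
a_1=2:  p_1=2·3+1=7,  q_1=2·1+0=2
fundamental: x₁=7, y₁=2  (since 49 − 12·4 = 1)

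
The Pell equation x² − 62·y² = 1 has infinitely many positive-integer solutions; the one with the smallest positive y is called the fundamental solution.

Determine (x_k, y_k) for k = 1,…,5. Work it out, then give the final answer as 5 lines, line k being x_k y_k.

63 8
7937 1008
999999 127000
125991937 16000992
15873984063 2015997992

√62 → a₀=7, period (1,6,1,14); ℓ=4 even so k=3
i=0: a=7 ⇒ p=7, q=1
i=1: a=1 ⇒ p=8, q=1
i=2: a=6 ⇒ p=55, q=7
i=3: a=1 ⇒ p=63, q=8
→ (63, 8).  Check: 63²=3969, 62·8²=3968, difference 1.
k=2:  x_2 = 63·63+62·8·8 = 7937,  y_2 = 63·8+8·63 = 1008
k=3:  x_3 = 63·7937+62·8·1008 = 999999,  y_3 = 63·1008+8·7937 = 127000
k=4:  x_4 = 63·999999+62·8·127000 = 125991937,  y_4 = 63·127000+8·999999 = 16000992
k=5:  x_5 = 63·125991937+62·8·16000992 = 15873984063,  y_5 = 63·16000992+8·125991937 = 2015997992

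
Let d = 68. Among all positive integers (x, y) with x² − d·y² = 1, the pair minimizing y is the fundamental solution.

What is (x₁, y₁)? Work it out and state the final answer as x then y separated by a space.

33 4

√68 → a₀=8, period (4,16); ℓ=2 even so k=1
a_0=8:  p_0=8·1+0=8,  q_0=8·0+1=1
a_1=4:  p_1=4·8+1=33,  q_1=4·1+0=4
fundamental: x₁=33, y₁=4  (since 1089 − 68·16 = 1)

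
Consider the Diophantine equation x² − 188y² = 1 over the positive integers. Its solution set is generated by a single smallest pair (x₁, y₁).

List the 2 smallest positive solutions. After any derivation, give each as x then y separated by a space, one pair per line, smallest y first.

4607 336
42448897 3095904

d=188: √d = [13; 1,2,2,6,2,2,1,26] (ℓ=8, even), read p_7/q_7
a_0=13:  p_0=13·1+0=13,  q_0=13·0+1=1
…
a_4=6:  p_4=6·96+41=617,  q_4=6·7+3=45
a_5=2:  p_5=2·617+96=1330,  q_5=2·45+7=97
a_6=2:  p_6=2·1330+617=3277,  q_6=2·97+45=239
a_7=1:  p_7=1·3277+1330=4607,  q_7=1·239+97=336
(x₁, y₁) = (4607, 336);  4607² − 188·336² = 1 ✓
n=2: (4607,336)∘(4607,336) = (4607·4607+188·336·336, 4607·336+336·4607) = (42448897,3095904)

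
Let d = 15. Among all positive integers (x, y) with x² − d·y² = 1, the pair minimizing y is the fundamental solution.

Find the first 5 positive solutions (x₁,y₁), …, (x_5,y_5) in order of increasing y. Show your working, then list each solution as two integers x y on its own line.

4 1
31 8
244 63
1921 496
15124 3905

√15 → a₀=3, period (1,6); ℓ=2 even so k=1
a_0=3:  p_0=3·1+0=3,  q_0=3·0+1=1
a_1=1:  p_1=1·3+1=4,  q_1=1·1+0=1
→ (4, 1).  Check: 4²=16, 15·1²=15, difference 1.
(x_2, y_2) = (4·4 + 15·1·1, 4·1 + 1·4) = (31, 8)
(x_3, y_3) = (4·31 + 15·1·8, 4·8 + 1·31) = (244, 63)
(x_4, y_4) = (4·244 + 15·1·63, 4·63 + 1·244) = (1921, 496)
(x_5, y_5) = (4·1921 + 15·1·496, 4·496 + 1·1921) = (15124, 3905)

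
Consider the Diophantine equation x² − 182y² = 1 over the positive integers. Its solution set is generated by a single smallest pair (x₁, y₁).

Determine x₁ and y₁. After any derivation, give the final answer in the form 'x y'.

[13; 2,26] for √182; ℓ=2 ⇒ convergent index 1
k=0  a_k=13  p_k/q_k = 13/1
k=1  a_k=2  p_k/q_k = 27/2
fundamental: x₁=27, y₁=2  (since 729 − 182·4 = 1)

27 2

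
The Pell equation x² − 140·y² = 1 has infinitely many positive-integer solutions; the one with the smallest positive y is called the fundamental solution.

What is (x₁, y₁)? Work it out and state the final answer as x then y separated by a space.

71 6

√140 → a₀=11, period (1,4,1,22); ℓ=4 even so k=3
step 0: (11, 1)  from 11·(1,0) + (0,1)
step 1: (12, 1)  from 1·(11,1) + (1,0)
step 2: (59, 5)  from 4·(12,1) + (11,1)
step 3: (71, 6)  from 1·(59,5) + (12,1)
fundamental: x₁=71, y₁=6  (since 5041 − 140·36 = 1)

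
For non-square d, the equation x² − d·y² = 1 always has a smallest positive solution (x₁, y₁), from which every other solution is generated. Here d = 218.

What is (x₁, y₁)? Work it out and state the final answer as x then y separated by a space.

126003 8534

√218 = [14; 1,3,3,1,28, …], period ℓ=5 (odd) → k=9
k=0  a_k=14  p_k/q_k = 14/1
k=1  a_k=1  p_k/q_k = 15/1
k=2  a_k=3  p_k/q_k = 59/4
k=3  a_k=3  p_k/q_k = 192/13
…
k=6  a_k=1  p_k/q_k = 7471/506
k=7  a_k=3  p_k/q_k = 29633/2007
k=8  a_k=3  p_k/q_k = 96370/6527
k=9  a_k=1  p_k/q_k = 126003/8534
fundamental: x₁=126003, y₁=8534  (since 15876756009 − 218·72829156 = 1)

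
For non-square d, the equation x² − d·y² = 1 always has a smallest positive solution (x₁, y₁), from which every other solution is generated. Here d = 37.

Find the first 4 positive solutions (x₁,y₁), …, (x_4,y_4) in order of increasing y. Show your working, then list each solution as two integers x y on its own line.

√37 = [6; 12, …], period ℓ=1 (odd) → k=1
a_0=6:  p_0=6·1+0=6,  q_0=6·0+1=1
a_1=12:  p_1=12·6+1=73,  q_1=12·1+0=12
(x₁, y₁) = (73, 12);  73² − 37·12² = 1 ✓
k=2:  x_2 = 73·73+37·12·12 = 10657,  y_2 = 73·12+12·73 = 1752
k=3:  x_3 = 73·10657+37·12·1752 = 1555849,  y_3 = 73·1752+12·10657 = 255780
k=4:  x_4 = 73·1555849+37·12·255780 = 227143297,  y_4 = 73·255780+12·1555849 = 37342128

73 12
10657 1752
1555849 255780
227143297 37342128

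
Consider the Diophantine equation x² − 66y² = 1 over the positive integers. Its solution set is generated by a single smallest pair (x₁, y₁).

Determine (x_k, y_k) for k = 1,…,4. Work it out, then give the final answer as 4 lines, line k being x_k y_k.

√66 → a₀=8, period (8,16); ℓ=2 even so k=1
k=0  a_k=8  p_k/q_k = 8/1
k=1  a_k=8  p_k/q_k = 65/8
fundamental: x₁=65, y₁=8  (since 4225 − 66·64 = 1)
n=2: (65,8)∘(65,8) = (65·65+66·8·8, 65·8+8·65) = (8449,1040)
n=3: (8449,1040)∘(65,8) = (65·8449+66·8·1040, 65·1040+8·8449) = (1098305,135192)
n=4: (1098305,135192)∘(65,8) = (65·1098305+66·8·135192, 65·135192+8·1098305) = (142771201,17573920)

65 8
8449 1040
1098305 135192
142771201 17573920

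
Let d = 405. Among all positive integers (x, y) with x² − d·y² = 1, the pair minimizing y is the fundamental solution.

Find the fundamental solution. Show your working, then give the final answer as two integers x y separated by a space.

√405 → a₀=20, period (8,40); ℓ=2 even so k=1
i=0: a=20 ⇒ p=20, q=1
i=1: a=8 ⇒ p=161, q=8
→ (161, 8).  Check: 161²=25921, 405·8²=25920, difference 1.

161 8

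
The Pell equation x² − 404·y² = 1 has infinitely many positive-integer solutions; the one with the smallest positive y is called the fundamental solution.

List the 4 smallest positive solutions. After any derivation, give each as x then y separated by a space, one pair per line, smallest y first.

201 10
80801 4020
32481801 1616030
13057603201 649640040

√404 → a₀=20, period (10,40); ℓ=2 even so k=1
step 0: (20, 1)  from 20·(1,0) + (0,1)
step 1: (201, 10)  from 10·(20,1) + (1,0)
fundamental: x₁=201, y₁=10  (since 40401 − 404·100 = 1)
(x_2, y_2) = (201·201 + 404·10·10, 201·10 + 10·201) = (80801, 4020)
(x_3, y_3) = (201·80801 + 404·10·4020, 201·4020 + 10·80801) = (32481801, 1616030)
(x_4, y_4) = (201·32481801 + 404·10·1616030, 201·1616030 + 10·32481801) = (13057603201, 649640040)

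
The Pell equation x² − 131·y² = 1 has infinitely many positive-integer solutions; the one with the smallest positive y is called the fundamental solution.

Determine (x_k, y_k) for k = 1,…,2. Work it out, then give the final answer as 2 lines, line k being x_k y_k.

10610 927
225144199 19670940

√131 = [11; 2,4,11,4,2,22, …], period ℓ=6 (even) → k=5
i=0: a=11 ⇒ p=11, q=1
…
i=2: a=4 ⇒ p=103, q=9
i=3: a=11 ⇒ p=1156, q=101
i=4: a=4 ⇒ p=4727, q=413
i=5: a=2 ⇒ p=10610, q=927
(x₁, y₁) = (10610, 927);  10610² − 131·927² = 1 ✓
(x_2, y_2) = (10610·10610 + 131·927·927, 10610·927 + 927·10610) = (225144199, 19670940)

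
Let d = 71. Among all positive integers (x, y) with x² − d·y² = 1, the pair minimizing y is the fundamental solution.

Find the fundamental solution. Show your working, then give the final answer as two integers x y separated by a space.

d=71: √d = [8; 2,2,1,7,1,2,2,16] (ℓ=8, even), read p_7/q_7
step 0: (8, 1)  from 8·(1,0) + (0,1)
step 1: (17, 2)  from 2·(8,1) + (1,0)
step 2: (42, 5)  from 2·(17,2) + (8,1)
…
step 4: (455, 54)  from 7·(59,7) + (42,5)
step 5: (514, 61)  from 1·(455,54) + (59,7)
step 6: (1483, 176)  from 2·(514,61) + (455,54)
step 7: (3480, 413)  from 2·(1483,176) + (514,61)
(x₁, y₁) = (3480, 413);  3480² − 71·413² = 1 ✓

3480 413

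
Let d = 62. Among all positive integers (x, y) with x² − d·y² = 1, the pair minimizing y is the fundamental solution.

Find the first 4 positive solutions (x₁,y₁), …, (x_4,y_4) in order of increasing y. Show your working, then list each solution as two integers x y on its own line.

63 8
7937 1008
999999 127000
125991937 16000992

[7; 1,6,1,14] for √62; ℓ=4 ⇒ convergent index 3
i=0: a=7 ⇒ p=7, q=1
i=1: a=1 ⇒ p=8, q=1
i=2: a=6 ⇒ p=55, q=7
i=3: a=1 ⇒ p=63, q=8
fundamental: x₁=63, y₁=8  (since 3969 − 62·64 = 1)
(63+8√62)^2 = 7937 + 1008√62
(63+8√62)^3 = 999999 + 127000√62
(63+8√62)^4 = 125991937 + 16000992√62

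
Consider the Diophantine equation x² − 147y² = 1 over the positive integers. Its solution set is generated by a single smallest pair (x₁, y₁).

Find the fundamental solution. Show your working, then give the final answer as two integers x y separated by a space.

97 8

d=147: √d = [12; 8,24] (ℓ=2, even), read p_1/q_1
step 0: (12, 1)  from 12·(1,0) + (0,1)
step 1: (97, 8)  from 8·(12,1) + (1,0)
fundamental: x₁=97, y₁=8  (since 9409 − 147·64 = 1)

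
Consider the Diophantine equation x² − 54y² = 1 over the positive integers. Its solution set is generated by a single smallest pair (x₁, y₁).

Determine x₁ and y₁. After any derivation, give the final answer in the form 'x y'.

[7; 2,1,6,1,2,14] for √54; ℓ=6 ⇒ convergent index 5
k=0  a_k=7  p_k/q_k = 7/1
k=1  a_k=2  p_k/q_k = 15/2
k=2  a_k=1  p_k/q_k = 22/3
k=3  a_k=6  p_k/q_k = 147/20
k=4  a_k=1  p_k/q_k = 169/23
k=5  a_k=2  p_k/q_k = 485/66
(x₁, y₁) = (485, 66);  485² − 54·66² = 1 ✓

485 66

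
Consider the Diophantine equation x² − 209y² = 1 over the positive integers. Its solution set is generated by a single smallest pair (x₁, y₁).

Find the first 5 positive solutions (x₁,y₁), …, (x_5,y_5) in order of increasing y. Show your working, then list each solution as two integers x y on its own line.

d=209: √d = [14; 2,5,3,2,3,5,2,28] (ℓ=8, even), read p_7/q_7
k=0  a_k=14  p_k/q_k = 14/1
k=1  a_k=2  p_k/q_k = 29/2
k=2  a_k=5  p_k/q_k = 159/11
…
k=4  a_k=2  p_k/q_k = 1171/81
k=5  a_k=3  p_k/q_k = 4019/278
k=6  a_k=5  p_k/q_k = 21266/1471
k=7  a_k=2  p_k/q_k = 46551/3220
fundamental: x₁=46551, y₁=3220  (since 2166995601 − 209·10368400 = 1)
k=2:  x_2 = 46551·46551+209·3220·3220 = 4333991201,  y_2 = 46551·3220+3220·46551 = 299788440
k=3:  x_3 = 46551·4333991201+209·3220·299788440 = 403503248748951,  y_3 = 46551·299788440+3220·4333991201 = 27910903337660
k=4:  x_4 = 46551·403503248748951+209·3220·27910903337660 = 37566959460690844801,  y_4 = 46551·27910903337660+3220·403503248748951 = 2598560922243032880
k=5:  x_5 = 46551·37566959460690844801+209·3220·2598560922243032880 = 3497559059305735783913751,  y_5 = 46551·2598560922243032880+3220·37566959460690844801 = 241931218954759943856100

46551 3220
4333991201 299788440
403503248748951 27910903337660
37566959460690844801 2598560922243032880
3497559059305735783913751 241931218954759943856100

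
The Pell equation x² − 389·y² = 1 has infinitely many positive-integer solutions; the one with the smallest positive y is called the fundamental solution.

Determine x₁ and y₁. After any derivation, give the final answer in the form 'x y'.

3287049 166660

[19; 1,2,1,1,1,1,2,1,38] for √389; ℓ=9 ⇒ convergent index 17
a_0=19:  p_0=19·1+0=19,  q_0=19·0+1=1
…
a_8=1:  p_8=1·927+355=1282,  q_8=1·47+18=65
a_9=38:  p_9=38·1282+927=49643,  q_9=38·65+47=2517
…
a_11=2:  p_11=2·50925+49643=151493,  q_11=2·2582+2517=7681
a_12=1:  p_12=1·151493+50925=202418,  q_12=1·7681+2582=10263
a_13=1:  p_13=1·202418+151493=353911,  q_13=1·10263+7681=17944
…
a_16=2:  p_16=2·910240+556329=2376809,  q_16=2·46151+28207=120509
a_17=1:  p_17=1·2376809+910240=3287049,  q_17=1·120509+46151=166660
(x₁, y₁) = (3287049, 166660);  3287049² − 389·166660² = 1 ✓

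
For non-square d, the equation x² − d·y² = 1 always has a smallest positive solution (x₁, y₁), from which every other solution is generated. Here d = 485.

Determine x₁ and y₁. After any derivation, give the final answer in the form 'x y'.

[22; 44] for √485; ℓ=1 ⇒ convergent index 1
i=0: a=22 ⇒ p=22, q=1
i=1: a=44 ⇒ p=969, q=44
(x₁, y₁) = (969, 44);  969² − 485·44² = 1 ✓

969 44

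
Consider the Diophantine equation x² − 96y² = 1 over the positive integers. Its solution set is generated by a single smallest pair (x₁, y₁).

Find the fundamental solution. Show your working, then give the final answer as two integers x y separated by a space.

√96 = [9; 1,3,1,18, …], period ℓ=4 (even) → k=3
a_0=9:  p_0=9·1+0=9,  q_0=9·0+1=1
a_1=1:  p_1=1·9+1=10,  q_1=1·1+0=1
a_2=3:  p_2=3·10+9=39,  q_2=3·1+1=4
a_3=1:  p_3=1·39+10=49,  q_3=1·4+1=5
→ (49, 5).  Check: 49²=2401, 96·5²=2400, difference 1.

49 5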